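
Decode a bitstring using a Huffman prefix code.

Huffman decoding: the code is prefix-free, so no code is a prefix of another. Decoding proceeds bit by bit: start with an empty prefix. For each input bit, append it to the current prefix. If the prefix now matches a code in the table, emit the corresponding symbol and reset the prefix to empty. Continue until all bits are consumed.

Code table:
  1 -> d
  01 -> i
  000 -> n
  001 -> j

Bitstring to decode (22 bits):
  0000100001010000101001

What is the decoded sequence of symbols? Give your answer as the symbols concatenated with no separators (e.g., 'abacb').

Bit 0: prefix='0' (no match yet)
Bit 1: prefix='00' (no match yet)
Bit 2: prefix='000' -> emit 'n', reset
Bit 3: prefix='0' (no match yet)
Bit 4: prefix='01' -> emit 'i', reset
Bit 5: prefix='0' (no match yet)
Bit 6: prefix='00' (no match yet)
Bit 7: prefix='000' -> emit 'n', reset
Bit 8: prefix='0' (no match yet)
Bit 9: prefix='01' -> emit 'i', reset
Bit 10: prefix='0' (no match yet)
Bit 11: prefix='01' -> emit 'i', reset
Bit 12: prefix='0' (no match yet)
Bit 13: prefix='00' (no match yet)
Bit 14: prefix='000' -> emit 'n', reset
Bit 15: prefix='0' (no match yet)
Bit 16: prefix='01' -> emit 'i', reset
Bit 17: prefix='0' (no match yet)
Bit 18: prefix='01' -> emit 'i', reset
Bit 19: prefix='0' (no match yet)
Bit 20: prefix='00' (no match yet)
Bit 21: prefix='001' -> emit 'j', reset

Answer: niniiniij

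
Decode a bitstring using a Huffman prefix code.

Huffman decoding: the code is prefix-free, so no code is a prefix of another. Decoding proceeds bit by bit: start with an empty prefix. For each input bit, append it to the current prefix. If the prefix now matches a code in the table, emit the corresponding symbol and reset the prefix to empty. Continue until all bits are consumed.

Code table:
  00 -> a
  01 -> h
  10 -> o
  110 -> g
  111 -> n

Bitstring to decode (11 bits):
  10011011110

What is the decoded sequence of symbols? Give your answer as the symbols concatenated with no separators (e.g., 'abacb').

Answer: ohono

Derivation:
Bit 0: prefix='1' (no match yet)
Bit 1: prefix='10' -> emit 'o', reset
Bit 2: prefix='0' (no match yet)
Bit 3: prefix='01' -> emit 'h', reset
Bit 4: prefix='1' (no match yet)
Bit 5: prefix='10' -> emit 'o', reset
Bit 6: prefix='1' (no match yet)
Bit 7: prefix='11' (no match yet)
Bit 8: prefix='111' -> emit 'n', reset
Bit 9: prefix='1' (no match yet)
Bit 10: prefix='10' -> emit 'o', reset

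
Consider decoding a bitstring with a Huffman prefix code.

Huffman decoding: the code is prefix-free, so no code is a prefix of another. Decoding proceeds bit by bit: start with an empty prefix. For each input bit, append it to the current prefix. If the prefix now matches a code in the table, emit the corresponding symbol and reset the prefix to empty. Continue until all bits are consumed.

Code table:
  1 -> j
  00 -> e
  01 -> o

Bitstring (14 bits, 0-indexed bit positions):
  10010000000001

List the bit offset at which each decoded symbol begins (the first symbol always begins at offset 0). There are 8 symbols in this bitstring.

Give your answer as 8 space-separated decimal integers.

Bit 0: prefix='1' -> emit 'j', reset
Bit 1: prefix='0' (no match yet)
Bit 2: prefix='00' -> emit 'e', reset
Bit 3: prefix='1' -> emit 'j', reset
Bit 4: prefix='0' (no match yet)
Bit 5: prefix='00' -> emit 'e', reset
Bit 6: prefix='0' (no match yet)
Bit 7: prefix='00' -> emit 'e', reset
Bit 8: prefix='0' (no match yet)
Bit 9: prefix='00' -> emit 'e', reset
Bit 10: prefix='0' (no match yet)
Bit 11: prefix='00' -> emit 'e', reset
Bit 12: prefix='0' (no match yet)
Bit 13: prefix='01' -> emit 'o', reset

Answer: 0 1 3 4 6 8 10 12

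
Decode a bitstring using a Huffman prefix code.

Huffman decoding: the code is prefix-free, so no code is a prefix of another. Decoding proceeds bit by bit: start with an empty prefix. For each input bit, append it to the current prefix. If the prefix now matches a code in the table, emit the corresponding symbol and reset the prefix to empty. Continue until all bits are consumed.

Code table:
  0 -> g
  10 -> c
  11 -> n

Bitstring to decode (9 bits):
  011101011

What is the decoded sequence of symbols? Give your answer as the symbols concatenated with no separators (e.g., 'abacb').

Bit 0: prefix='0' -> emit 'g', reset
Bit 1: prefix='1' (no match yet)
Bit 2: prefix='11' -> emit 'n', reset
Bit 3: prefix='1' (no match yet)
Bit 4: prefix='10' -> emit 'c', reset
Bit 5: prefix='1' (no match yet)
Bit 6: prefix='10' -> emit 'c', reset
Bit 7: prefix='1' (no match yet)
Bit 8: prefix='11' -> emit 'n', reset

Answer: gnccn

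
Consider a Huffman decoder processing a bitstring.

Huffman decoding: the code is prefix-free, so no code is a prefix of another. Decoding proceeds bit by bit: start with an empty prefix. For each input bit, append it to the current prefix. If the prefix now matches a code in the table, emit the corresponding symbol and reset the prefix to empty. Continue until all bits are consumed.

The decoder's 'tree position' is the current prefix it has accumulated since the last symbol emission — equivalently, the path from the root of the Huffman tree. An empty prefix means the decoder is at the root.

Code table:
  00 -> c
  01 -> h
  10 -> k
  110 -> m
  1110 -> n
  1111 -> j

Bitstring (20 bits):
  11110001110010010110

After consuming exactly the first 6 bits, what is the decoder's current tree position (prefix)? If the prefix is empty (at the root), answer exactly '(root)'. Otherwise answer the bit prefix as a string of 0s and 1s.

Answer: (root)

Derivation:
Bit 0: prefix='1' (no match yet)
Bit 1: prefix='11' (no match yet)
Bit 2: prefix='111' (no match yet)
Bit 3: prefix='1111' -> emit 'j', reset
Bit 4: prefix='0' (no match yet)
Bit 5: prefix='00' -> emit 'c', reset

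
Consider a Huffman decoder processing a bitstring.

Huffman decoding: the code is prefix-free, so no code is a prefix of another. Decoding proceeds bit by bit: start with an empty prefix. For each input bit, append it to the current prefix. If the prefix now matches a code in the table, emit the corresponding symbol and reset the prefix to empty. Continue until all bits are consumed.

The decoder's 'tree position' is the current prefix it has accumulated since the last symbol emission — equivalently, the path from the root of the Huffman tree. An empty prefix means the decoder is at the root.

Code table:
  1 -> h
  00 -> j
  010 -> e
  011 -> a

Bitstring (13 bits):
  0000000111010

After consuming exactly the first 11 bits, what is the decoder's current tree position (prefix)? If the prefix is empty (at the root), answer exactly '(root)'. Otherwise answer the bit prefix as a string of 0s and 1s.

Answer: 0

Derivation:
Bit 0: prefix='0' (no match yet)
Bit 1: prefix='00' -> emit 'j', reset
Bit 2: prefix='0' (no match yet)
Bit 3: prefix='00' -> emit 'j', reset
Bit 4: prefix='0' (no match yet)
Bit 5: prefix='00' -> emit 'j', reset
Bit 6: prefix='0' (no match yet)
Bit 7: prefix='01' (no match yet)
Bit 8: prefix='011' -> emit 'a', reset
Bit 9: prefix='1' -> emit 'h', reset
Bit 10: prefix='0' (no match yet)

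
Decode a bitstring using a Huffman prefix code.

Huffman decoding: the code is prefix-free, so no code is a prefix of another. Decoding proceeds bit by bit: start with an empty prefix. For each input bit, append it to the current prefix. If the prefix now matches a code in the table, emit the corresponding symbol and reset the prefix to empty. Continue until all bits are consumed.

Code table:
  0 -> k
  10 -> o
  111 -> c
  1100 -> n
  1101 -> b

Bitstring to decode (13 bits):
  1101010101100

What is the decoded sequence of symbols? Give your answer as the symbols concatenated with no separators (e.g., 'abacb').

Bit 0: prefix='1' (no match yet)
Bit 1: prefix='11' (no match yet)
Bit 2: prefix='110' (no match yet)
Bit 3: prefix='1101' -> emit 'b', reset
Bit 4: prefix='0' -> emit 'k', reset
Bit 5: prefix='1' (no match yet)
Bit 6: prefix='10' -> emit 'o', reset
Bit 7: prefix='1' (no match yet)
Bit 8: prefix='10' -> emit 'o', reset
Bit 9: prefix='1' (no match yet)
Bit 10: prefix='11' (no match yet)
Bit 11: prefix='110' (no match yet)
Bit 12: prefix='1100' -> emit 'n', reset

Answer: bkoon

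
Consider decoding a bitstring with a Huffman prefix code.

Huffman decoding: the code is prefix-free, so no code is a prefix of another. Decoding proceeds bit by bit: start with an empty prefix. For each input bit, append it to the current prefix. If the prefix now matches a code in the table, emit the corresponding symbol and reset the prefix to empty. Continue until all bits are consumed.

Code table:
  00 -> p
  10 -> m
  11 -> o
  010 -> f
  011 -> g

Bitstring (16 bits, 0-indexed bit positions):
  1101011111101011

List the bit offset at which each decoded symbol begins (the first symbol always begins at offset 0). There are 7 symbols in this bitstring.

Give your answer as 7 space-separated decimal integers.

Answer: 0 2 5 7 9 11 14

Derivation:
Bit 0: prefix='1' (no match yet)
Bit 1: prefix='11' -> emit 'o', reset
Bit 2: prefix='0' (no match yet)
Bit 3: prefix='01' (no match yet)
Bit 4: prefix='010' -> emit 'f', reset
Bit 5: prefix='1' (no match yet)
Bit 6: prefix='11' -> emit 'o', reset
Bit 7: prefix='1' (no match yet)
Bit 8: prefix='11' -> emit 'o', reset
Bit 9: prefix='1' (no match yet)
Bit 10: prefix='11' -> emit 'o', reset
Bit 11: prefix='0' (no match yet)
Bit 12: prefix='01' (no match yet)
Bit 13: prefix='010' -> emit 'f', reset
Bit 14: prefix='1' (no match yet)
Bit 15: prefix='11' -> emit 'o', reset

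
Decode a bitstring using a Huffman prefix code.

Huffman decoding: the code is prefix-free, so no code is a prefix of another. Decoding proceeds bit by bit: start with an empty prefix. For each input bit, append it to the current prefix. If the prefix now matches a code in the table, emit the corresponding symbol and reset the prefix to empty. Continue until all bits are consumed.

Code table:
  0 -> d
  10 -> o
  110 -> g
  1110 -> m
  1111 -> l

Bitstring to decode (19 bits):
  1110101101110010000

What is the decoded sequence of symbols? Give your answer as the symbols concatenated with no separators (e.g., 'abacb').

Bit 0: prefix='1' (no match yet)
Bit 1: prefix='11' (no match yet)
Bit 2: prefix='111' (no match yet)
Bit 3: prefix='1110' -> emit 'm', reset
Bit 4: prefix='1' (no match yet)
Bit 5: prefix='10' -> emit 'o', reset
Bit 6: prefix='1' (no match yet)
Bit 7: prefix='11' (no match yet)
Bit 8: prefix='110' -> emit 'g', reset
Bit 9: prefix='1' (no match yet)
Bit 10: prefix='11' (no match yet)
Bit 11: prefix='111' (no match yet)
Bit 12: prefix='1110' -> emit 'm', reset
Bit 13: prefix='0' -> emit 'd', reset
Bit 14: prefix='1' (no match yet)
Bit 15: prefix='10' -> emit 'o', reset
Bit 16: prefix='0' -> emit 'd', reset
Bit 17: prefix='0' -> emit 'd', reset
Bit 18: prefix='0' -> emit 'd', reset

Answer: mogmdoddd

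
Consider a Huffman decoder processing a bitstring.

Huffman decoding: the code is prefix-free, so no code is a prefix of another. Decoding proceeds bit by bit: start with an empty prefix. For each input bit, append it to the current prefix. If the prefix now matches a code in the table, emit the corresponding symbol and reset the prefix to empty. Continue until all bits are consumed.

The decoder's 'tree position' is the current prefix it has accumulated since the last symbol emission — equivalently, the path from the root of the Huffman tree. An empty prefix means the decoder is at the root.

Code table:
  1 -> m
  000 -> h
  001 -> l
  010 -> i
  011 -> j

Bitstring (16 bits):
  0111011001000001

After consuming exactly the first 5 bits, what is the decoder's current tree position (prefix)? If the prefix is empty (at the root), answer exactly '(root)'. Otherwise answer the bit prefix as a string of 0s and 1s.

Answer: 0

Derivation:
Bit 0: prefix='0' (no match yet)
Bit 1: prefix='01' (no match yet)
Bit 2: prefix='011' -> emit 'j', reset
Bit 3: prefix='1' -> emit 'm', reset
Bit 4: prefix='0' (no match yet)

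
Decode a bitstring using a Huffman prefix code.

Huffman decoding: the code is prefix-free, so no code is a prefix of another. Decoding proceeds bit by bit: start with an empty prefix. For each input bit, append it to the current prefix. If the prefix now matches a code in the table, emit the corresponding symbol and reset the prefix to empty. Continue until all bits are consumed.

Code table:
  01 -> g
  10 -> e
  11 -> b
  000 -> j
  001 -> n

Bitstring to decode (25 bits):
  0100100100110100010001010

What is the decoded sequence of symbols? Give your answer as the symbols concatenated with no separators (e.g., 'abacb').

Bit 0: prefix='0' (no match yet)
Bit 1: prefix='01' -> emit 'g', reset
Bit 2: prefix='0' (no match yet)
Bit 3: prefix='00' (no match yet)
Bit 4: prefix='001' -> emit 'n', reset
Bit 5: prefix='0' (no match yet)
Bit 6: prefix='00' (no match yet)
Bit 7: prefix='001' -> emit 'n', reset
Bit 8: prefix='0' (no match yet)
Bit 9: prefix='00' (no match yet)
Bit 10: prefix='001' -> emit 'n', reset
Bit 11: prefix='1' (no match yet)
Bit 12: prefix='10' -> emit 'e', reset
Bit 13: prefix='1' (no match yet)
Bit 14: prefix='10' -> emit 'e', reset
Bit 15: prefix='0' (no match yet)
Bit 16: prefix='00' (no match yet)
Bit 17: prefix='001' -> emit 'n', reset
Bit 18: prefix='0' (no match yet)
Bit 19: prefix='00' (no match yet)
Bit 20: prefix='000' -> emit 'j', reset
Bit 21: prefix='1' (no match yet)
Bit 22: prefix='10' -> emit 'e', reset
Bit 23: prefix='1' (no match yet)
Bit 24: prefix='10' -> emit 'e', reset

Answer: gnnneenjee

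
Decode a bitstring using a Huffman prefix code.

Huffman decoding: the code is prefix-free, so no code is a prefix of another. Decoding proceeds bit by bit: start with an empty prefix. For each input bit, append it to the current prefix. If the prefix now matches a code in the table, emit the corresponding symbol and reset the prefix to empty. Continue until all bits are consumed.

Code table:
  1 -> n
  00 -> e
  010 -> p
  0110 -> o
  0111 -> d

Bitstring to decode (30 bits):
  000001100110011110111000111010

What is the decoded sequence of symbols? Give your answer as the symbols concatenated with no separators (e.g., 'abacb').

Answer: eeoodndedp

Derivation:
Bit 0: prefix='0' (no match yet)
Bit 1: prefix='00' -> emit 'e', reset
Bit 2: prefix='0' (no match yet)
Bit 3: prefix='00' -> emit 'e', reset
Bit 4: prefix='0' (no match yet)
Bit 5: prefix='01' (no match yet)
Bit 6: prefix='011' (no match yet)
Bit 7: prefix='0110' -> emit 'o', reset
Bit 8: prefix='0' (no match yet)
Bit 9: prefix='01' (no match yet)
Bit 10: prefix='011' (no match yet)
Bit 11: prefix='0110' -> emit 'o', reset
Bit 12: prefix='0' (no match yet)
Bit 13: prefix='01' (no match yet)
Bit 14: prefix='011' (no match yet)
Bit 15: prefix='0111' -> emit 'd', reset
Bit 16: prefix='1' -> emit 'n', reset
Bit 17: prefix='0' (no match yet)
Bit 18: prefix='01' (no match yet)
Bit 19: prefix='011' (no match yet)
Bit 20: prefix='0111' -> emit 'd', reset
Bit 21: prefix='0' (no match yet)
Bit 22: prefix='00' -> emit 'e', reset
Bit 23: prefix='0' (no match yet)
Bit 24: prefix='01' (no match yet)
Bit 25: prefix='011' (no match yet)
Bit 26: prefix='0111' -> emit 'd', reset
Bit 27: prefix='0' (no match yet)
Bit 28: prefix='01' (no match yet)
Bit 29: prefix='010' -> emit 'p', reset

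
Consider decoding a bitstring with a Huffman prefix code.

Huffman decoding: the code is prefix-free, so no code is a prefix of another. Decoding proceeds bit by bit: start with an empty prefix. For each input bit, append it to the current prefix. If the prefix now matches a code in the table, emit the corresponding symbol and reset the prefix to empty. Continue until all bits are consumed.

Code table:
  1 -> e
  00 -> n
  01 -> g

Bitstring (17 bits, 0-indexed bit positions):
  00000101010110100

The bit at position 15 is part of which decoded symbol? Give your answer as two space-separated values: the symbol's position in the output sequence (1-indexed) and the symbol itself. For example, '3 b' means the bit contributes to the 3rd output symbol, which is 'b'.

Answer: 9 n

Derivation:
Bit 0: prefix='0' (no match yet)
Bit 1: prefix='00' -> emit 'n', reset
Bit 2: prefix='0' (no match yet)
Bit 3: prefix='00' -> emit 'n', reset
Bit 4: prefix='0' (no match yet)
Bit 5: prefix='01' -> emit 'g', reset
Bit 6: prefix='0' (no match yet)
Bit 7: prefix='01' -> emit 'g', reset
Bit 8: prefix='0' (no match yet)
Bit 9: prefix='01' -> emit 'g', reset
Bit 10: prefix='0' (no match yet)
Bit 11: prefix='01' -> emit 'g', reset
Bit 12: prefix='1' -> emit 'e', reset
Bit 13: prefix='0' (no match yet)
Bit 14: prefix='01' -> emit 'g', reset
Bit 15: prefix='0' (no match yet)
Bit 16: prefix='00' -> emit 'n', reset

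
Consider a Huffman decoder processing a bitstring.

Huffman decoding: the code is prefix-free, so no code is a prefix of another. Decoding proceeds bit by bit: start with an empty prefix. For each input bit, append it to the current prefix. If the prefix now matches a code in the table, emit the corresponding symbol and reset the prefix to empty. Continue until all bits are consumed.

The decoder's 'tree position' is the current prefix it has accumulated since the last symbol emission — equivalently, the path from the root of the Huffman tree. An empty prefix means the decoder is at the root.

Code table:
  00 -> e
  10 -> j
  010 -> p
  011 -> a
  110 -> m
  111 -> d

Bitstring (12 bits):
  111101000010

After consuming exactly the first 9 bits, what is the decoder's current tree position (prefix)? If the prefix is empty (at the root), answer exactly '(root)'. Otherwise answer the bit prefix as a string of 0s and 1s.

Bit 0: prefix='1' (no match yet)
Bit 1: prefix='11' (no match yet)
Bit 2: prefix='111' -> emit 'd', reset
Bit 3: prefix='1' (no match yet)
Bit 4: prefix='10' -> emit 'j', reset
Bit 5: prefix='1' (no match yet)
Bit 6: prefix='10' -> emit 'j', reset
Bit 7: prefix='0' (no match yet)
Bit 8: prefix='00' -> emit 'e', reset

Answer: (root)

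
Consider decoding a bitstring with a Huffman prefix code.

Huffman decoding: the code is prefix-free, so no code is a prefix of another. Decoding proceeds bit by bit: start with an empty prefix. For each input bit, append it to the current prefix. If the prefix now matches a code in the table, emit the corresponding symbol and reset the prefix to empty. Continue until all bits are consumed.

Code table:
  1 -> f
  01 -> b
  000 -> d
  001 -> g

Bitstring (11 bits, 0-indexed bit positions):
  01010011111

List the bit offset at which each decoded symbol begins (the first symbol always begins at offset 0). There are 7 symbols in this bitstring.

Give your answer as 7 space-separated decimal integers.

Bit 0: prefix='0' (no match yet)
Bit 1: prefix='01' -> emit 'b', reset
Bit 2: prefix='0' (no match yet)
Bit 3: prefix='01' -> emit 'b', reset
Bit 4: prefix='0' (no match yet)
Bit 5: prefix='00' (no match yet)
Bit 6: prefix='001' -> emit 'g', reset
Bit 7: prefix='1' -> emit 'f', reset
Bit 8: prefix='1' -> emit 'f', reset
Bit 9: prefix='1' -> emit 'f', reset
Bit 10: prefix='1' -> emit 'f', reset

Answer: 0 2 4 7 8 9 10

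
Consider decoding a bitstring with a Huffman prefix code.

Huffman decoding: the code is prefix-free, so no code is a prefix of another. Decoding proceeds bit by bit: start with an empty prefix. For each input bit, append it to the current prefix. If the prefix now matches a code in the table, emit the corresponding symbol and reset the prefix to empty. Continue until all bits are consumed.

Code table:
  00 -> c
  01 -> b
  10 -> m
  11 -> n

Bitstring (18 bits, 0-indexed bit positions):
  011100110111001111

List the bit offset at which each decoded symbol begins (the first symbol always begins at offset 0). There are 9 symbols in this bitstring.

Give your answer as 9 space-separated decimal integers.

Answer: 0 2 4 6 8 10 12 14 16

Derivation:
Bit 0: prefix='0' (no match yet)
Bit 1: prefix='01' -> emit 'b', reset
Bit 2: prefix='1' (no match yet)
Bit 3: prefix='11' -> emit 'n', reset
Bit 4: prefix='0' (no match yet)
Bit 5: prefix='00' -> emit 'c', reset
Bit 6: prefix='1' (no match yet)
Bit 7: prefix='11' -> emit 'n', reset
Bit 8: prefix='0' (no match yet)
Bit 9: prefix='01' -> emit 'b', reset
Bit 10: prefix='1' (no match yet)
Bit 11: prefix='11' -> emit 'n', reset
Bit 12: prefix='0' (no match yet)
Bit 13: prefix='00' -> emit 'c', reset
Bit 14: prefix='1' (no match yet)
Bit 15: prefix='11' -> emit 'n', reset
Bit 16: prefix='1' (no match yet)
Bit 17: prefix='11' -> emit 'n', reset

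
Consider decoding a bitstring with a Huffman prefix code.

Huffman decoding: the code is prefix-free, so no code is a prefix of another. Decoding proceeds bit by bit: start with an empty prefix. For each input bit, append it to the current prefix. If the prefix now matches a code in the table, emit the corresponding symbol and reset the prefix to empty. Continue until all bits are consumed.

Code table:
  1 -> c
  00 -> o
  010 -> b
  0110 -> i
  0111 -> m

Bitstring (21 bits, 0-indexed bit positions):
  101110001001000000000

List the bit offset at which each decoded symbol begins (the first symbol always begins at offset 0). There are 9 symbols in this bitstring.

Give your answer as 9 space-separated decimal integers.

Answer: 0 1 5 7 10 13 15 17 19

Derivation:
Bit 0: prefix='1' -> emit 'c', reset
Bit 1: prefix='0' (no match yet)
Bit 2: prefix='01' (no match yet)
Bit 3: prefix='011' (no match yet)
Bit 4: prefix='0111' -> emit 'm', reset
Bit 5: prefix='0' (no match yet)
Bit 6: prefix='00' -> emit 'o', reset
Bit 7: prefix='0' (no match yet)
Bit 8: prefix='01' (no match yet)
Bit 9: prefix='010' -> emit 'b', reset
Bit 10: prefix='0' (no match yet)
Bit 11: prefix='01' (no match yet)
Bit 12: prefix='010' -> emit 'b', reset
Bit 13: prefix='0' (no match yet)
Bit 14: prefix='00' -> emit 'o', reset
Bit 15: prefix='0' (no match yet)
Bit 16: prefix='00' -> emit 'o', reset
Bit 17: prefix='0' (no match yet)
Bit 18: prefix='00' -> emit 'o', reset
Bit 19: prefix='0' (no match yet)
Bit 20: prefix='00' -> emit 'o', reset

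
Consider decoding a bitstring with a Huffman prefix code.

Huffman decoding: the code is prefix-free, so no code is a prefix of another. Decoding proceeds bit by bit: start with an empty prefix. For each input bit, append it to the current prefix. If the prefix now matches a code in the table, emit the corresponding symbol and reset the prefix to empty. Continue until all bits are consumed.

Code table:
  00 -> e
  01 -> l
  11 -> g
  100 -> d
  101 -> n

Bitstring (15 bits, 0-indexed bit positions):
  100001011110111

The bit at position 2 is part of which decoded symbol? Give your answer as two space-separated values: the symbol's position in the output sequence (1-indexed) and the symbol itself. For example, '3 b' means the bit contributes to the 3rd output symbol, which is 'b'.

Bit 0: prefix='1' (no match yet)
Bit 1: prefix='10' (no match yet)
Bit 2: prefix='100' -> emit 'd', reset
Bit 3: prefix='0' (no match yet)
Bit 4: prefix='00' -> emit 'e', reset
Bit 5: prefix='1' (no match yet)
Bit 6: prefix='10' (no match yet)

Answer: 1 d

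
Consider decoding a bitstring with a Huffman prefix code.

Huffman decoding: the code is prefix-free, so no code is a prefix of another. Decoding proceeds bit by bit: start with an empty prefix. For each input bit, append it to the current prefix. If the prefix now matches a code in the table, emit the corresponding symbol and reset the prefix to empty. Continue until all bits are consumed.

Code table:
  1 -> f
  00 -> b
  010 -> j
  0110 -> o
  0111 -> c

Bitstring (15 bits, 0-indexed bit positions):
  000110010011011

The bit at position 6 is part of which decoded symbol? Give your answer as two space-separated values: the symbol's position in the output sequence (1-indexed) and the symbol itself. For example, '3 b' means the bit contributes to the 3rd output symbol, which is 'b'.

Answer: 3 j

Derivation:
Bit 0: prefix='0' (no match yet)
Bit 1: prefix='00' -> emit 'b', reset
Bit 2: prefix='0' (no match yet)
Bit 3: prefix='01' (no match yet)
Bit 4: prefix='011' (no match yet)
Bit 5: prefix='0110' -> emit 'o', reset
Bit 6: prefix='0' (no match yet)
Bit 7: prefix='01' (no match yet)
Bit 8: prefix='010' -> emit 'j', reset
Bit 9: prefix='0' (no match yet)
Bit 10: prefix='01' (no match yet)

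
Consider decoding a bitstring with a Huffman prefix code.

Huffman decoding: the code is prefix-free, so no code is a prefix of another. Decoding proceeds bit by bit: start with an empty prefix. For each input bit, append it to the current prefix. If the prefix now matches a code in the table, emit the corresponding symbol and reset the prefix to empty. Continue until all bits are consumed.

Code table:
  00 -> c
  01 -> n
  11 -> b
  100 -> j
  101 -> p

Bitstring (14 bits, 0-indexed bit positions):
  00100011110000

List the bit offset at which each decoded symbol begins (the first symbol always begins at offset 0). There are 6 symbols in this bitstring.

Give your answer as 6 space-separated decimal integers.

Answer: 0 2 5 7 9 12

Derivation:
Bit 0: prefix='0' (no match yet)
Bit 1: prefix='00' -> emit 'c', reset
Bit 2: prefix='1' (no match yet)
Bit 3: prefix='10' (no match yet)
Bit 4: prefix='100' -> emit 'j', reset
Bit 5: prefix='0' (no match yet)
Bit 6: prefix='01' -> emit 'n', reset
Bit 7: prefix='1' (no match yet)
Bit 8: prefix='11' -> emit 'b', reset
Bit 9: prefix='1' (no match yet)
Bit 10: prefix='10' (no match yet)
Bit 11: prefix='100' -> emit 'j', reset
Bit 12: prefix='0' (no match yet)
Bit 13: prefix='00' -> emit 'c', reset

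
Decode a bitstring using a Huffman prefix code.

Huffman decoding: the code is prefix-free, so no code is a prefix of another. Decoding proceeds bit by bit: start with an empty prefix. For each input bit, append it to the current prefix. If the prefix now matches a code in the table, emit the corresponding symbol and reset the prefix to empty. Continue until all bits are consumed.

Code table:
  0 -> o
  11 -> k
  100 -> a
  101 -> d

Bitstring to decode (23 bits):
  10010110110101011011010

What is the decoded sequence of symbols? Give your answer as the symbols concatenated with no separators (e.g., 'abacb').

Bit 0: prefix='1' (no match yet)
Bit 1: prefix='10' (no match yet)
Bit 2: prefix='100' -> emit 'a', reset
Bit 3: prefix='1' (no match yet)
Bit 4: prefix='10' (no match yet)
Bit 5: prefix='101' -> emit 'd', reset
Bit 6: prefix='1' (no match yet)
Bit 7: prefix='10' (no match yet)
Bit 8: prefix='101' -> emit 'd', reset
Bit 9: prefix='1' (no match yet)
Bit 10: prefix='10' (no match yet)
Bit 11: prefix='101' -> emit 'd', reset
Bit 12: prefix='0' -> emit 'o', reset
Bit 13: prefix='1' (no match yet)
Bit 14: prefix='10' (no match yet)
Bit 15: prefix='101' -> emit 'd', reset
Bit 16: prefix='1' (no match yet)
Bit 17: prefix='10' (no match yet)
Bit 18: prefix='101' -> emit 'd', reset
Bit 19: prefix='1' (no match yet)
Bit 20: prefix='10' (no match yet)
Bit 21: prefix='101' -> emit 'd', reset
Bit 22: prefix='0' -> emit 'o', reset

Answer: adddodddo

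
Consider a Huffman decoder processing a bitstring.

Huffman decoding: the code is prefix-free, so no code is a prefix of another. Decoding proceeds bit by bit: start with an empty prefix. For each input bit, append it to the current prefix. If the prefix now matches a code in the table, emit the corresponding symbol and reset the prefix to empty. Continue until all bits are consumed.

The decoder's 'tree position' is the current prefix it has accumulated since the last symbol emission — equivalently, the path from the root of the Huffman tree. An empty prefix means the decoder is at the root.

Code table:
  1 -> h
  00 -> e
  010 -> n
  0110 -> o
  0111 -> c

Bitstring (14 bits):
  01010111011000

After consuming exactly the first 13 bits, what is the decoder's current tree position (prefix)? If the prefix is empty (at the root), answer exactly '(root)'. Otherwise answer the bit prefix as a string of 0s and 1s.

Bit 0: prefix='0' (no match yet)
Bit 1: prefix='01' (no match yet)
Bit 2: prefix='010' -> emit 'n', reset
Bit 3: prefix='1' -> emit 'h', reset
Bit 4: prefix='0' (no match yet)
Bit 5: prefix='01' (no match yet)
Bit 6: prefix='011' (no match yet)
Bit 7: prefix='0111' -> emit 'c', reset
Bit 8: prefix='0' (no match yet)
Bit 9: prefix='01' (no match yet)
Bit 10: prefix='011' (no match yet)
Bit 11: prefix='0110' -> emit 'o', reset
Bit 12: prefix='0' (no match yet)

Answer: 0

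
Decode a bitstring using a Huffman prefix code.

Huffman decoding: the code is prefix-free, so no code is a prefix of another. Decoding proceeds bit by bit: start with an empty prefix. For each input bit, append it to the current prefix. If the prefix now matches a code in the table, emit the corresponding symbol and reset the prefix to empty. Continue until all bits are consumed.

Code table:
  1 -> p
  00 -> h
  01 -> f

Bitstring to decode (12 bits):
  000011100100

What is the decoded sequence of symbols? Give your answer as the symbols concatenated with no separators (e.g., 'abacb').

Bit 0: prefix='0' (no match yet)
Bit 1: prefix='00' -> emit 'h', reset
Bit 2: prefix='0' (no match yet)
Bit 3: prefix='00' -> emit 'h', reset
Bit 4: prefix='1' -> emit 'p', reset
Bit 5: prefix='1' -> emit 'p', reset
Bit 6: prefix='1' -> emit 'p', reset
Bit 7: prefix='0' (no match yet)
Bit 8: prefix='00' -> emit 'h', reset
Bit 9: prefix='1' -> emit 'p', reset
Bit 10: prefix='0' (no match yet)
Bit 11: prefix='00' -> emit 'h', reset

Answer: hhppphph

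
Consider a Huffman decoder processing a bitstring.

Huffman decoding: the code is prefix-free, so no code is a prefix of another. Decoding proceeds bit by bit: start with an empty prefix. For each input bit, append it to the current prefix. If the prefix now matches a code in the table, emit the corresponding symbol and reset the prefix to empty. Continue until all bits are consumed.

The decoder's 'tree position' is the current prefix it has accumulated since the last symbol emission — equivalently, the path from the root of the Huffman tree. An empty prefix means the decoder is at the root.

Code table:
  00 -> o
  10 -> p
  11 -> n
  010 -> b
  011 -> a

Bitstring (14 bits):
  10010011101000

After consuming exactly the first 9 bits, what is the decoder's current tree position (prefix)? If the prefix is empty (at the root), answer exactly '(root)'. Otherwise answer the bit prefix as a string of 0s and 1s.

Answer: 1

Derivation:
Bit 0: prefix='1' (no match yet)
Bit 1: prefix='10' -> emit 'p', reset
Bit 2: prefix='0' (no match yet)
Bit 3: prefix='01' (no match yet)
Bit 4: prefix='010' -> emit 'b', reset
Bit 5: prefix='0' (no match yet)
Bit 6: prefix='01' (no match yet)
Bit 7: prefix='011' -> emit 'a', reset
Bit 8: prefix='1' (no match yet)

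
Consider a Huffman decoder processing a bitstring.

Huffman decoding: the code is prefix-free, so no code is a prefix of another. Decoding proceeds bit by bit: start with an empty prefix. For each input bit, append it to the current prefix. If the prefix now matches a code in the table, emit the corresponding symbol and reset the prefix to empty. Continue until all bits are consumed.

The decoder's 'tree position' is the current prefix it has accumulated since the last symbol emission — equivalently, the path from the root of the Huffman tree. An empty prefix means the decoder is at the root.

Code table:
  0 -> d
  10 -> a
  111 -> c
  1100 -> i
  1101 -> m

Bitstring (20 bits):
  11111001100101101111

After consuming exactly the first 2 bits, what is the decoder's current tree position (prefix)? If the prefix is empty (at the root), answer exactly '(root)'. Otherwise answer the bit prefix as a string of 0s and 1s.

Answer: 11

Derivation:
Bit 0: prefix='1' (no match yet)
Bit 1: prefix='11' (no match yet)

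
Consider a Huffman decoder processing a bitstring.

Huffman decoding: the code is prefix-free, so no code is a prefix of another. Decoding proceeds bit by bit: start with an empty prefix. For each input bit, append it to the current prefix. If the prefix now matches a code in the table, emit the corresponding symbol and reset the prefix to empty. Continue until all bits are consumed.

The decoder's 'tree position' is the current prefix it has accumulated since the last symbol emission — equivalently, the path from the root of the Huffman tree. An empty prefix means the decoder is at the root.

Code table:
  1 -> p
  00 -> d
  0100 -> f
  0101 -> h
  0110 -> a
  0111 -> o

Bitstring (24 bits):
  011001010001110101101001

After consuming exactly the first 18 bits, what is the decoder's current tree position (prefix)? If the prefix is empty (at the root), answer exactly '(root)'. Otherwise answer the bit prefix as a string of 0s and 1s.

Answer: (root)

Derivation:
Bit 0: prefix='0' (no match yet)
Bit 1: prefix='01' (no match yet)
Bit 2: prefix='011' (no match yet)
Bit 3: prefix='0110' -> emit 'a', reset
Bit 4: prefix='0' (no match yet)
Bit 5: prefix='01' (no match yet)
Bit 6: prefix='010' (no match yet)
Bit 7: prefix='0101' -> emit 'h', reset
Bit 8: prefix='0' (no match yet)
Bit 9: prefix='00' -> emit 'd', reset
Bit 10: prefix='0' (no match yet)
Bit 11: prefix='01' (no match yet)
Bit 12: prefix='011' (no match yet)
Bit 13: prefix='0111' -> emit 'o', reset
Bit 14: prefix='0' (no match yet)
Bit 15: prefix='01' (no match yet)
Bit 16: prefix='010' (no match yet)
Bit 17: prefix='0101' -> emit 'h', reset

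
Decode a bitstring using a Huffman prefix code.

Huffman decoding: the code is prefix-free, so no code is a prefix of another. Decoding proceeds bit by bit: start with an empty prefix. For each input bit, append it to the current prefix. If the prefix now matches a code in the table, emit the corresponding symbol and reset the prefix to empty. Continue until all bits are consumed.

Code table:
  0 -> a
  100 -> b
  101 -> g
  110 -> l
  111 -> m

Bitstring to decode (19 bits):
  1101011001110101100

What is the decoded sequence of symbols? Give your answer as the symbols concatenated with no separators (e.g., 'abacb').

Bit 0: prefix='1' (no match yet)
Bit 1: prefix='11' (no match yet)
Bit 2: prefix='110' -> emit 'l', reset
Bit 3: prefix='1' (no match yet)
Bit 4: prefix='10' (no match yet)
Bit 5: prefix='101' -> emit 'g', reset
Bit 6: prefix='1' (no match yet)
Bit 7: prefix='10' (no match yet)
Bit 8: prefix='100' -> emit 'b', reset
Bit 9: prefix='1' (no match yet)
Bit 10: prefix='11' (no match yet)
Bit 11: prefix='111' -> emit 'm', reset
Bit 12: prefix='0' -> emit 'a', reset
Bit 13: prefix='1' (no match yet)
Bit 14: prefix='10' (no match yet)
Bit 15: prefix='101' -> emit 'g', reset
Bit 16: prefix='1' (no match yet)
Bit 17: prefix='10' (no match yet)
Bit 18: prefix='100' -> emit 'b', reset

Answer: lgbmagb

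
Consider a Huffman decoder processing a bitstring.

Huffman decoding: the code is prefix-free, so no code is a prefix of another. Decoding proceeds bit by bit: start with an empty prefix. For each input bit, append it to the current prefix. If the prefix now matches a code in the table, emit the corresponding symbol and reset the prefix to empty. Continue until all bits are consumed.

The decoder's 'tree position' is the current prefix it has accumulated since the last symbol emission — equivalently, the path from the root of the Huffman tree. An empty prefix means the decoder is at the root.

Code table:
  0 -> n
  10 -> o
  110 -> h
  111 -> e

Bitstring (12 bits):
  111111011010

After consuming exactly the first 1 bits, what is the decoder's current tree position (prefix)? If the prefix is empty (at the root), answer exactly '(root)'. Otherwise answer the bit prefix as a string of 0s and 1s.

Bit 0: prefix='1' (no match yet)

Answer: 1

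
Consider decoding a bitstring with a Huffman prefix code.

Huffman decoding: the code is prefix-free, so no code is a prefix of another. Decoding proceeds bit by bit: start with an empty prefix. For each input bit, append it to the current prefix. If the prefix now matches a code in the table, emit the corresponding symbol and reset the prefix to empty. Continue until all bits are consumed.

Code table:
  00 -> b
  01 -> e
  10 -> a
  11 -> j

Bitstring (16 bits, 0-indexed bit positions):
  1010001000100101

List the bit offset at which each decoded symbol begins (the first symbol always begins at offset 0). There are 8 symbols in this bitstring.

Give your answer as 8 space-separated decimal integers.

Answer: 0 2 4 6 8 10 12 14

Derivation:
Bit 0: prefix='1' (no match yet)
Bit 1: prefix='10' -> emit 'a', reset
Bit 2: prefix='1' (no match yet)
Bit 3: prefix='10' -> emit 'a', reset
Bit 4: prefix='0' (no match yet)
Bit 5: prefix='00' -> emit 'b', reset
Bit 6: prefix='1' (no match yet)
Bit 7: prefix='10' -> emit 'a', reset
Bit 8: prefix='0' (no match yet)
Bit 9: prefix='00' -> emit 'b', reset
Bit 10: prefix='1' (no match yet)
Bit 11: prefix='10' -> emit 'a', reset
Bit 12: prefix='0' (no match yet)
Bit 13: prefix='01' -> emit 'e', reset
Bit 14: prefix='0' (no match yet)
Bit 15: prefix='01' -> emit 'e', reset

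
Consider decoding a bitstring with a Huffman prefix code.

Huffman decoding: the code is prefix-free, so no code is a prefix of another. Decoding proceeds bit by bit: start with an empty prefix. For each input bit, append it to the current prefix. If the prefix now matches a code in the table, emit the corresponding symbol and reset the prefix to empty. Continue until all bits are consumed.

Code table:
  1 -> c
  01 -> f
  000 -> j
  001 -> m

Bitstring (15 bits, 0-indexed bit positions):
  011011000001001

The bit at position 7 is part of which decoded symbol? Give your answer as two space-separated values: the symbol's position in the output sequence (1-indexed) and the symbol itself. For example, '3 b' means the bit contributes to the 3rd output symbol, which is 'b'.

Bit 0: prefix='0' (no match yet)
Bit 1: prefix='01' -> emit 'f', reset
Bit 2: prefix='1' -> emit 'c', reset
Bit 3: prefix='0' (no match yet)
Bit 4: prefix='01' -> emit 'f', reset
Bit 5: prefix='1' -> emit 'c', reset
Bit 6: prefix='0' (no match yet)
Bit 7: prefix='00' (no match yet)
Bit 8: prefix='000' -> emit 'j', reset
Bit 9: prefix='0' (no match yet)
Bit 10: prefix='00' (no match yet)
Bit 11: prefix='001' -> emit 'm', reset

Answer: 5 j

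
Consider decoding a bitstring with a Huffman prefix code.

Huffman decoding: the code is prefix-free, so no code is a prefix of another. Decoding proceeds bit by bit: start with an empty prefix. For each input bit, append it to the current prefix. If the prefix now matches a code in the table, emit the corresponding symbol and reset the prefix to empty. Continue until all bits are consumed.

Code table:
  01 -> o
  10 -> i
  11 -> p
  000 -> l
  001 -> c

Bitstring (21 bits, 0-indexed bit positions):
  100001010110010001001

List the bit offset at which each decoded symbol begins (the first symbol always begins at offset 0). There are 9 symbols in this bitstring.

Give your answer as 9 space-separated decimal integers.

Answer: 0 2 5 7 9 11 14 17 19

Derivation:
Bit 0: prefix='1' (no match yet)
Bit 1: prefix='10' -> emit 'i', reset
Bit 2: prefix='0' (no match yet)
Bit 3: prefix='00' (no match yet)
Bit 4: prefix='000' -> emit 'l', reset
Bit 5: prefix='1' (no match yet)
Bit 6: prefix='10' -> emit 'i', reset
Bit 7: prefix='1' (no match yet)
Bit 8: prefix='10' -> emit 'i', reset
Bit 9: prefix='1' (no match yet)
Bit 10: prefix='11' -> emit 'p', reset
Bit 11: prefix='0' (no match yet)
Bit 12: prefix='00' (no match yet)
Bit 13: prefix='001' -> emit 'c', reset
Bit 14: prefix='0' (no match yet)
Bit 15: prefix='00' (no match yet)
Bit 16: prefix='000' -> emit 'l', reset
Bit 17: prefix='1' (no match yet)
Bit 18: prefix='10' -> emit 'i', reset
Bit 19: prefix='0' (no match yet)
Bit 20: prefix='01' -> emit 'o', reset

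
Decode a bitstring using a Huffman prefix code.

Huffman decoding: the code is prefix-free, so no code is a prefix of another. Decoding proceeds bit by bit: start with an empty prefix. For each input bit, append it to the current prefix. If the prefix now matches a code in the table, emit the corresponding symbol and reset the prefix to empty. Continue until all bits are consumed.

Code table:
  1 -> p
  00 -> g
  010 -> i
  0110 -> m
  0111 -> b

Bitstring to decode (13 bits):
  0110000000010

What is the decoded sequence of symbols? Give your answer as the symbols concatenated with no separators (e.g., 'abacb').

Bit 0: prefix='0' (no match yet)
Bit 1: prefix='01' (no match yet)
Bit 2: prefix='011' (no match yet)
Bit 3: prefix='0110' -> emit 'm', reset
Bit 4: prefix='0' (no match yet)
Bit 5: prefix='00' -> emit 'g', reset
Bit 6: prefix='0' (no match yet)
Bit 7: prefix='00' -> emit 'g', reset
Bit 8: prefix='0' (no match yet)
Bit 9: prefix='00' -> emit 'g', reset
Bit 10: prefix='0' (no match yet)
Bit 11: prefix='01' (no match yet)
Bit 12: prefix='010' -> emit 'i', reset

Answer: mgggi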